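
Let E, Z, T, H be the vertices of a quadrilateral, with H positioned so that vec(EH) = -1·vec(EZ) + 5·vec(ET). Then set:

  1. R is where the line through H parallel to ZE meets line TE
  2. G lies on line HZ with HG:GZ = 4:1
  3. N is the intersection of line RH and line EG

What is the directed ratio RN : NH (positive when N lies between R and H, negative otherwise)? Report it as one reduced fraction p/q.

Choose coordinates E = (0, 0), Z = (1, 0), T = (0, 1), H = (-1, 5).
1. R is where the line through H parallel to ZE meets line TE ⇒ R = (0, 5)
2. G lies on line HZ with HG:GZ = 4:1 ⇒ G = (3/5, 1)
3. N is the intersection of line RH and line EG ⇒ N = (3, 5)
N = R + t·(H−R) with t = -3, so RN:NH = t:(1−t) = -3:4

RN:NH = -3/4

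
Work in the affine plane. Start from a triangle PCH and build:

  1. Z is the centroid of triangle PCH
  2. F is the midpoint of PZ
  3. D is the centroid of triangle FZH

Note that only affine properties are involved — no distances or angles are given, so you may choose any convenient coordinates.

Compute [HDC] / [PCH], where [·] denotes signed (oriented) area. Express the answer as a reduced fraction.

[HDC]:[PCH] = 1/3

Choose coordinates P = (0, 0), C = (1, 0), H = (0, 1).
1. Z is the centroid of triangle PCH ⇒ Z = (1/3, 1/3)
2. F is the midpoint of PZ ⇒ F = (1/6, 1/6)
3. D is the centroid of triangle FZH ⇒ D = (1/6, 1/2)
2·[HDC] = 1/3, 2·[PCH] = 1
[HDC]:[PCH] = 1/3:1 = 1/3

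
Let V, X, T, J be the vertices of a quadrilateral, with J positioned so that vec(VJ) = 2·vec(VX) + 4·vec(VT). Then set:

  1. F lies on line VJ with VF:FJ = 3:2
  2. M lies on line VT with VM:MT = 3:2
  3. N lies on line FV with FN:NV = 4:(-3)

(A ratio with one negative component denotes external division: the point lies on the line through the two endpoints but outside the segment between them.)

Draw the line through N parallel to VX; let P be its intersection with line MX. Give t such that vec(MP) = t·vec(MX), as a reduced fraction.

t = 13

Work in coordinates with V = (0, 0), X = (1, 0), T = (0, 1), J = (2, 4).
1. F lies on line VJ with VF:FJ = 3:2 ⇒ F = (6/5, 12/5)
2. M lies on line VT with VM:MT = 3:2 ⇒ M = (0, 3/5)
3. N lies on line FV with FN:NV = 4:(-3) ⇒ N = (-18/5, -36/5)
through N parallel to VX: direction (1, 0); meets MX at P = (13, -36/5)
P = M + t·(X−M) with t = 13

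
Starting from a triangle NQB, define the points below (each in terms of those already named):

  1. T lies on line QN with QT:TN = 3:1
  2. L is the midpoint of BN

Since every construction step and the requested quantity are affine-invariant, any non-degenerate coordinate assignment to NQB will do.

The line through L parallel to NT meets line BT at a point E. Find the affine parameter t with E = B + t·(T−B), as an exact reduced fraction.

Work in coordinates with N = (0, 0), Q = (1, 0), B = (0, 1).
1. T lies on line QN with QT:TN = 3:1 ⇒ T = (1/4, 0)
2. L is the midpoint of BN ⇒ L = (0, 1/2)
through L parallel to NT: direction (1/4, 0); meets BT at E = (1/8, 1/2)
E = B + t·(T−B) with t = 1/2

t = 1/2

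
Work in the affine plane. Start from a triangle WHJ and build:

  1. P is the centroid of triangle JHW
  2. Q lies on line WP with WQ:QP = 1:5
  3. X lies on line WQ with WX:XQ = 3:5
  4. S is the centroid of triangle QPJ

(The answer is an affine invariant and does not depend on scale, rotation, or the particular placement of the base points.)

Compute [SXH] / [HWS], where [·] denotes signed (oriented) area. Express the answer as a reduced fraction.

[SXH]:[HWS] = -47/50

Choose coordinates W = (0, 0), H = (1, 0), J = (0, 1).
1. P is the centroid of triangle JHW ⇒ P = (1/3, 1/3)
2. Q lies on line WP with WQ:QP = 1:5 ⇒ Q = (1/18, 1/18)
3. X lies on line WQ with WX:XQ = 3:5 ⇒ X = (1/48, 1/48)
4. S is the centroid of triangle QPJ ⇒ S = (7/54, 25/54)
2·[SXH] = 47/108, 2·[HWS] = -25/54
[SXH]:[HWS] = 47/108:-25/54 = -47/50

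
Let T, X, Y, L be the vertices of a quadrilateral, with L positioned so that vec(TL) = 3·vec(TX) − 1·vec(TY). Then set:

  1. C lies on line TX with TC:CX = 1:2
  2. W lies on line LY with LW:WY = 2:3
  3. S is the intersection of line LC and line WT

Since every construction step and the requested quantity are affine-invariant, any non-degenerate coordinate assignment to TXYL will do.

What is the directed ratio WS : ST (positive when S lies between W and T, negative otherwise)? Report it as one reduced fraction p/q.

Set T = (0, 0), X = (1, 0), Y = (0, 1), L = (3, -1); any affine frame gives the same invariant.
1. C lies on line TX with TC:CX = 1:2 ⇒ C = (1/3, 0)
2. W lies on line LY with LW:WY = 2:3 ⇒ W = (9/5, -1/5)
3. S is the intersection of line LC and line WT ⇒ S = (9/19, -1/19)
S = W + t·(T−W) with t = 14/19, so WS:ST = t:(1−t) = 14/19:5/19

WS:ST = 14/5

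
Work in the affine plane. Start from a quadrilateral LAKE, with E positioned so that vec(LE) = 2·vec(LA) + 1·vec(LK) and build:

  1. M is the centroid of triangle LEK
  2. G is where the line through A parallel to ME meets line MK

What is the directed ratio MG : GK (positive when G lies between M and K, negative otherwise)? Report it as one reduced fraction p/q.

MG:GK = -3/5

Set L = (0, 0), A = (1, 0), K = (0, 1), E = (2, 1); any affine frame gives the same invariant.
1. M is the centroid of triangle LEK ⇒ M = (2/3, 2/3)
2. G is where the line through A parallel to ME meets line MK ⇒ G = (5/3, 1/6)
G = M + t·(K−M) with t = -3/2, so MG:GK = t:(1−t) = -3/2:5/2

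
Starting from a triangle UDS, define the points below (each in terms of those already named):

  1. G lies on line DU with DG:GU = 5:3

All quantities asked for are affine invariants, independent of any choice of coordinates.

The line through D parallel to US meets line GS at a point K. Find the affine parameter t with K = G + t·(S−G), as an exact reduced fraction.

t = -5/3

Set U = (0, 0), D = (1, 0), S = (0, 1); any affine frame gives the same invariant.
1. G lies on line DU with DG:GU = 5:3 ⇒ G = (3/8, 0)
through D parallel to US: direction (0, 1); meets GS at K = (1, -5/3)
K = G + t·(S−G) with t = -5/3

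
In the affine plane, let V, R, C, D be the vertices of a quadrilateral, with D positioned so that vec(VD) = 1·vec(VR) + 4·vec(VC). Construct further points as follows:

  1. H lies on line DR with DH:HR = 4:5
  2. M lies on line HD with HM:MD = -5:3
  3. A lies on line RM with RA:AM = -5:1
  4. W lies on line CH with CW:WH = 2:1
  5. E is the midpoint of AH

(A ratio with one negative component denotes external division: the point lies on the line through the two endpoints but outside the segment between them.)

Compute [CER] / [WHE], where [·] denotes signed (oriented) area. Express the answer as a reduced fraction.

Set V = (0, 0), R = (1, 0), C = (0, 1), D = (1, 4); any affine frame gives the same invariant.
1. H lies on line DR with DH:HR = 4:5 ⇒ H = (1, 20/9)
2. M lies on line HD with HM:MD = -5:3 ⇒ M = (1, 20/3)
3. A lies on line RM with RA:AM = -5:1 ⇒ A = (1, 25/3)
4. W lies on line CH with CW:WH = 2:1 ⇒ W = (2/3, 49/27)
5. E is the midpoint of AH ⇒ E = (1, 95/18)
2·[CER] = -95/18, 2·[WHE] = 55/54
[CER]:[WHE] = -95/18:55/54 = -57/11

[CER]:[WHE] = -57/11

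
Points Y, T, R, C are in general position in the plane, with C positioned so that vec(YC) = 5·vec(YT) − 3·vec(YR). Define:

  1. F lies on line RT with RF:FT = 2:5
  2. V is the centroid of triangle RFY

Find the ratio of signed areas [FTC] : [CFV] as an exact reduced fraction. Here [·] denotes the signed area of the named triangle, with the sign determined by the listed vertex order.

Choose coordinates Y = (0, 0), T = (1, 0), R = (0, 1), C = (5, -3).
1. F lies on line RT with RF:FT = 2:5 ⇒ F = (2/7, 5/7)
2. V is the centroid of triangle RFY ⇒ V = (2/21, 4/7)
2·[FTC] = 5/7, 2·[CFV] = 29/21
[FTC]:[CFV] = 5/7:29/21 = 15/29

[FTC]:[CFV] = 15/29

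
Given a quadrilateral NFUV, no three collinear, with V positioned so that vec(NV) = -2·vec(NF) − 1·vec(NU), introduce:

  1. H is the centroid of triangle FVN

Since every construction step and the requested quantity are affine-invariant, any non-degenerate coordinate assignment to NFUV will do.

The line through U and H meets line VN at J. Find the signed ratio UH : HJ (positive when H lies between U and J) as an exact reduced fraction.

Set N = (0, 0), F = (1, 0), U = (0, 1), V = (-2, -1); any affine frame gives the same invariant.
1. H is the centroid of triangle FVN ⇒ H = (-1/3, -1/3)
line UH meets VN at J = (-2/7, -1/7)
H = U + t·(J−U) with t = 7/6, so UH:HJ = 7/6:-1/6

UH:HJ = -7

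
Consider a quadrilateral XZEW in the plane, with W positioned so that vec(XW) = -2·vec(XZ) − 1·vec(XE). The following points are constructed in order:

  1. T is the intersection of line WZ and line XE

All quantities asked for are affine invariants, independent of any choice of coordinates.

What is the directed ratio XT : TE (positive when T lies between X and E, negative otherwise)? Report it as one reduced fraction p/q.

XT:TE = -1/4

Choose coordinates X = (0, 0), Z = (1, 0), E = (0, 1), W = (-2, -1).
1. T is the intersection of line WZ and line XE ⇒ T = (0, -1/3)
T = X + t·(E−X) with t = -1/3, so XT:TE = t:(1−t) = -1/3:4/3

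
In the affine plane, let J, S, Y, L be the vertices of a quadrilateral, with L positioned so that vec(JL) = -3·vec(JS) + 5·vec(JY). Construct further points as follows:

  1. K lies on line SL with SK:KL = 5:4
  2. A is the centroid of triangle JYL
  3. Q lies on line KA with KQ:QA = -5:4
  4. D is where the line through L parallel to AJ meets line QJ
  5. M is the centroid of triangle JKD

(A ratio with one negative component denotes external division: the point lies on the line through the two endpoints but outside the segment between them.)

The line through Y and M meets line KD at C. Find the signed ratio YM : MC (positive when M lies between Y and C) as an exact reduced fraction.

Work in coordinates with J = (0, 0), S = (1, 0), Y = (0, 1), L = (-3, 5).
1. K lies on line SL with SK:KL = 5:4 ⇒ K = (-11/9, 25/9)
2. A is the centroid of triangle JYL ⇒ A = (-1, 2)
3. Q lies on line KA with KQ:QA = -5:4 ⇒ Q = (-1/9, -10/9)
4. D is where the line through L parallel to AJ meets line QJ ⇒ D = (-1/12, -5/6)
5. M is the centroid of triangle JKD ⇒ M = (-47/108, 35/54)
line YM meets KD at C = (-2021/3834, 1100/1917)
M = Y + t·(C−Y) with t = 71/86, so YM:MC = 71/86:15/86

YM:MC = 71/15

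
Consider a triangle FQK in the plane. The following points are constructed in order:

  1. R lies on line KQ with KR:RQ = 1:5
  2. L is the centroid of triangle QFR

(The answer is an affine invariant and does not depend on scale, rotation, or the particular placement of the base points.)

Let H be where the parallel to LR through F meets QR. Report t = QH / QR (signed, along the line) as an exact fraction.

Assign F = (0, 0), Q = (1, 0), K = (0, 1) — the answer is frame-independent, so this choice is without loss of generality.
1. R lies on line KQ with KR:RQ = 1:5 ⇒ R = (1/6, 5/6)
2. L is the centroid of triangle QFR ⇒ L = (7/18, 5/18)
through F parallel to LR: direction (-2/9, 5/9); meets QR at H = (-2/3, 5/3)
H = Q + t·(R−Q) with t = 2

t = 2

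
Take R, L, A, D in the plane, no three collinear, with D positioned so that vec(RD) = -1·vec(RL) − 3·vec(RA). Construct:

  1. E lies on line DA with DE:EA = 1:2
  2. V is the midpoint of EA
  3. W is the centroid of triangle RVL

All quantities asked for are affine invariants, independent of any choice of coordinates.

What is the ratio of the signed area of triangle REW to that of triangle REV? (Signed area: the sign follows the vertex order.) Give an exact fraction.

[REW]:[REV] = -4/3

Choose coordinates R = (0, 0), L = (1, 0), A = (0, 1), D = (-1, -3).
1. E lies on line DA with DE:EA = 1:2 ⇒ E = (-2/3, -5/3)
2. V is the midpoint of EA ⇒ V = (-1/3, -1/3)
3. W is the centroid of triangle RVL ⇒ W = (2/9, -1/9)
2·[REW] = 4/9, 2·[REV] = -1/3
[REW]:[REV] = 4/9:-1/3 = -4/3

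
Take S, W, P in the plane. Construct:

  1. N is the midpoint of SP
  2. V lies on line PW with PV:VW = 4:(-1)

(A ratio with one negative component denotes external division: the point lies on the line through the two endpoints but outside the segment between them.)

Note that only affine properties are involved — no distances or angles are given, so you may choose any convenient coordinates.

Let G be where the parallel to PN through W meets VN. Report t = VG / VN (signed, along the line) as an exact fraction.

Set S = (0, 0), W = (1, 0), P = (0, 1); any affine frame gives the same invariant.
1. N is the midpoint of SP ⇒ N = (0, 1/2)
2. V lies on line PW with PV:VW = 4:(-1) ⇒ V = (4/3, -1/3)
through W parallel to PN: direction (0, -1/2); meets VN at G = (1, -1/8)
G = V + t·(N−V) with t = 1/4

t = 1/4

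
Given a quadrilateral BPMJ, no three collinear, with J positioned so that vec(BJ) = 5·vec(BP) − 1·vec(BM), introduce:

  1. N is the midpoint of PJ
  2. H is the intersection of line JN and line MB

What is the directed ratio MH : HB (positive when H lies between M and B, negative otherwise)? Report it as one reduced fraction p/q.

Work in coordinates with B = (0, 0), P = (1, 0), M = (0, 1), J = (5, -1).
1. N is the midpoint of PJ ⇒ N = (3, -1/2)
2. H is the intersection of line JN and line MB ⇒ H = (0, 1/4)
H = M + t·(B−M) with t = 3/4, so MH:HB = t:(1−t) = 3/4:1/4

MH:HB = 3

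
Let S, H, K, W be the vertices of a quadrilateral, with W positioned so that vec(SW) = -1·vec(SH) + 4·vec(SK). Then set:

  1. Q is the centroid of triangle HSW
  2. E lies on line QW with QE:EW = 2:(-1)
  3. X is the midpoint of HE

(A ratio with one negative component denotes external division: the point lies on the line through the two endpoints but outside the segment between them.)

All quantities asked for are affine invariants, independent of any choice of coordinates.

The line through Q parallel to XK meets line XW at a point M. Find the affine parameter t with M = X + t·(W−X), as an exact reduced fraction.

Assign S = (0, 0), H = (1, 0), K = (0, 1), W = (-1, 4) — the answer is frame-independent, so this choice is without loss of generality.
1. Q is the centroid of triangle HSW ⇒ Q = (0, 4/3)
2. E lies on line QW with QE:EW = 2:(-1) ⇒ E = (-2, 20/3)
3. X is the midpoint of HE ⇒ X = (-1/2, 10/3)
through Q parallel to XK: direction (1/2, -7/3); meets XW at M = (-2/5, 16/5)
M = X + t·(W−X) with t = -1/5

t = -1/5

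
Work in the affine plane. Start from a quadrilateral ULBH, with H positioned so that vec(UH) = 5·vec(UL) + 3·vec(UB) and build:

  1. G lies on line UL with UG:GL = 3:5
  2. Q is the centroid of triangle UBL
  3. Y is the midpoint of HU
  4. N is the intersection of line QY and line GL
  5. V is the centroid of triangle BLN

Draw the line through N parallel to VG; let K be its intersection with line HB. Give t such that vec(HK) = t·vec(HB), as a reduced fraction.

Set U = (0, 0), L = (1, 0), B = (0, 1), H = (5, 3); any affine frame gives the same invariant.
1. G lies on line UL with UG:GL = 3:5 ⇒ G = (3/8, 0)
2. Q is the centroid of triangle UBL ⇒ Q = (1/3, 1/3)
3. Y is the midpoint of HU ⇒ Y = (5/2, 3/2)
4. N is the intersection of line QY and line GL ⇒ N = (-2/7, 0)
5. V is the centroid of triangle BLN ⇒ V = (5/21, 1/3)
through N parallel to VG: direction (23/168, -1/3); meets HB at K = (-195/326, 124/163)
K = H + t·(B−H) with t = 365/326

t = 365/326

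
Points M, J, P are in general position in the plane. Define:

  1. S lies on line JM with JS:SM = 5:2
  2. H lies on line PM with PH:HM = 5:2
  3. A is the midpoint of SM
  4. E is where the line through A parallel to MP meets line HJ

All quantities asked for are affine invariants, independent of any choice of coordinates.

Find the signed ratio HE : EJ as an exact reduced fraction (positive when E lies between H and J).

Set M = (0, 0), J = (1, 0), P = (0, 1); any affine frame gives the same invariant.
1. S lies on line JM with JS:SM = 5:2 ⇒ S = (2/7, 0)
2. H lies on line PM with PH:HM = 5:2 ⇒ H = (0, 2/7)
3. A is the midpoint of SM ⇒ A = (1/7, 0)
4. E is where the line through A parallel to MP meets line HJ ⇒ E = (1/7, 12/49)
E = H + t·(J−H) with t = 1/7, so HE:EJ = t:(1−t) = 1/7:6/7

HE:EJ = 1/6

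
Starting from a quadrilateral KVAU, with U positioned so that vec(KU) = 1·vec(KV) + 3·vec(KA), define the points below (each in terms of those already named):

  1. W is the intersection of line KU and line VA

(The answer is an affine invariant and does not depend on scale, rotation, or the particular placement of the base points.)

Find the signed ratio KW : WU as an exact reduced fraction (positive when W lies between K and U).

Choose coordinates K = (0, 0), V = (1, 0), A = (0, 1), U = (1, 3).
1. W is the intersection of line KU and line VA ⇒ W = (1/4, 3/4)
W = K + t·(U−K) with t = 1/4, so KW:WU = t:(1−t) = 1/4:3/4

KW:WU = 1/3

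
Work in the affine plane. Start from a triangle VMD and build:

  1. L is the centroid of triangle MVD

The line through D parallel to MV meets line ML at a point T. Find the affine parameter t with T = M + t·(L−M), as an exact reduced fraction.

Set V = (0, 0), M = (1, 0), D = (0, 1); any affine frame gives the same invariant.
1. L is the centroid of triangle MVD ⇒ L = (1/3, 1/3)
through D parallel to MV: direction (-1, 0); meets ML at T = (-1, 1)
T = M + t·(L−M) with t = 3

t = 3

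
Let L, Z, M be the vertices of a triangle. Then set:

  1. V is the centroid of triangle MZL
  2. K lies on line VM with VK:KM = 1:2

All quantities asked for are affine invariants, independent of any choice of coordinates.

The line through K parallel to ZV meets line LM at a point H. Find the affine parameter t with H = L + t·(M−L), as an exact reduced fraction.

Set L = (0, 0), Z = (1, 0), M = (0, 1); any affine frame gives the same invariant.
1. V is the centroid of triangle MZL ⇒ V = (1/3, 1/3)
2. K lies on line VM with VK:KM = 1:2 ⇒ K = (2/9, 5/9)
through K parallel to ZV: direction (-2/3, 1/3); meets LM at H = (0, 2/3)
H = L + t·(M−L) with t = 2/3

t = 2/3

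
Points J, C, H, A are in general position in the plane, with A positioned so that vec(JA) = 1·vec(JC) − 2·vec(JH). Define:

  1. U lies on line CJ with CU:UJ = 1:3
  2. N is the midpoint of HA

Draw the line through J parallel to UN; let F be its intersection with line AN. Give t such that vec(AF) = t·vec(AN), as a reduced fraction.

t = 8/5

Work in coordinates with J = (0, 0), C = (1, 0), H = (0, 1), A = (1, -2).
1. U lies on line CJ with CU:UJ = 1:3 ⇒ U = (3/4, 0)
2. N is the midpoint of HA ⇒ N = (1/2, -1/2)
through J parallel to UN: direction (-1/4, -1/2); meets AN at F = (1/5, 2/5)
F = A + t·(N−A) with t = 8/5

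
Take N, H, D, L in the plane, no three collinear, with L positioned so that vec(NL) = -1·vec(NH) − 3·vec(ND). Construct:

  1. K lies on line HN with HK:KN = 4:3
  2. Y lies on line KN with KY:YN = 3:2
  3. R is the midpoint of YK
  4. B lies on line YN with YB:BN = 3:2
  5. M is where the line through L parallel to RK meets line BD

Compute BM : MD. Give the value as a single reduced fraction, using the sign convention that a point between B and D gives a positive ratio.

Assign N = (0, 0), H = (1, 0), D = (0, 1), L = (-1, -3) — the answer is frame-independent, so this choice is without loss of generality.
1. K lies on line HN with HK:KN = 4:3 ⇒ K = (3/7, 0)
2. Y lies on line KN with KY:YN = 3:2 ⇒ Y = (6/35, 0)
3. R is the midpoint of YK ⇒ R = (3/10, 0)
4. B lies on line YN with YB:BN = 3:2 ⇒ B = (12/175, 0)
5. M is where the line through L parallel to RK meets line BD ⇒ M = (48/175, -3)
M = B + t·(D−B) with t = -3, so BM:MD = t:(1−t) = -3:4

BM:MD = -3/4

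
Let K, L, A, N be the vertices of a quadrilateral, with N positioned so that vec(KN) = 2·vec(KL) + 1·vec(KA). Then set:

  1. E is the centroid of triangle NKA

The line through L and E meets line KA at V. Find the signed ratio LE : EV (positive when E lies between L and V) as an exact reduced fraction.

Choose coordinates K = (0, 0), L = (1, 0), A = (0, 1), N = (2, 1).
1. E is the centroid of triangle NKA ⇒ E = (2/3, 2/3)
line LE meets KA at V = (0, 2)
E = L + t·(V−L) with t = 1/3, so LE:EV = 1/3:2/3

LE:EV = 1/2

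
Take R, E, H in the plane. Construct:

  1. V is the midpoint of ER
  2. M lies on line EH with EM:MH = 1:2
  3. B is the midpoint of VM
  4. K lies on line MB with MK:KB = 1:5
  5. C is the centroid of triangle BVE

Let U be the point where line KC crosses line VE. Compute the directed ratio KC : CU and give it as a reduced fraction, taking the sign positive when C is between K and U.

KC:CU = 9/2

Set R = (0, 0), E = (1, 0), H = (0, 1); any affine frame gives the same invariant.
1. V is the midpoint of ER ⇒ V = (1/2, 0)
2. M lies on line EH with EM:MH = 1:2 ⇒ M = (2/3, 1/3)
3. B is the midpoint of VM ⇒ B = (7/12, 1/6)
4. K lies on line MB with MK:KB = 1:5 ⇒ K = (47/72, 11/36)
5. C is the centroid of triangle BVE ⇒ C = (25/36, 1/18)
line KC meets VE at U = (19/27, 0)
C = K + t·(U−K) with t = 9/11, so KC:CU = 9/11:2/11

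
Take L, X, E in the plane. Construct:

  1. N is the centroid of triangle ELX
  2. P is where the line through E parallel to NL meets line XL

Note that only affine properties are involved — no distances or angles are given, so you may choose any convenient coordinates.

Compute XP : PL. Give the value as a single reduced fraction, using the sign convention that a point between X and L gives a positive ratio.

Set L = (0, 0), X = (1, 0), E = (0, 1); any affine frame gives the same invariant.
1. N is the centroid of triangle ELX ⇒ N = (1/3, 1/3)
2. P is where the line through E parallel to NL meets line XL ⇒ P = (-1, 0)
P = X + t·(L−X) with t = 2, so XP:PL = t:(1−t) = 2:-1

XP:PL = -2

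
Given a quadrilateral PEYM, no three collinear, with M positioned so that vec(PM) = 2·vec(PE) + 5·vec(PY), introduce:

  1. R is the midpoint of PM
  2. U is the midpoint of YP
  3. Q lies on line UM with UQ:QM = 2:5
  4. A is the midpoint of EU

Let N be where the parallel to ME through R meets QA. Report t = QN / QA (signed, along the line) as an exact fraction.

t = 40/33

Choose coordinates P = (0, 0), E = (1, 0), Y = (0, 1), M = (2, 5).
1. R is the midpoint of PM ⇒ R = (1, 5/2)
2. U is the midpoint of YP ⇒ U = (0, 1/2)
3. Q lies on line UM with UQ:QM = 2:5 ⇒ Q = (4/7, 25/14)
4. A is the midpoint of EU ⇒ A = (1/2, 1/4)
through R parallel to ME: direction (-1, -5); meets QA at N = (16/33, -5/66)
N = Q + t·(A−Q) with t = 40/33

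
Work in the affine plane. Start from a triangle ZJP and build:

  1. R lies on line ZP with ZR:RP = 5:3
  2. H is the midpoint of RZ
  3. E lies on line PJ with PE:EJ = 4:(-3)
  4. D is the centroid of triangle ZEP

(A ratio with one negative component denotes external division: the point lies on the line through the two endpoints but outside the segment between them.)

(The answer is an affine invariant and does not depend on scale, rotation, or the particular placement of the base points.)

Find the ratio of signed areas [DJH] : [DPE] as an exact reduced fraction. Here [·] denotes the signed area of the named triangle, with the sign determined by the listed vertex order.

[DJH]:[DPE] = -27/64

Assign Z = (0, 0), J = (1, 0), P = (0, 1) — the answer is frame-independent, so this choice is without loss of generality.
1. R lies on line ZP with ZR:RP = 5:3 ⇒ R = (0, 5/8)
2. H is the midpoint of RZ ⇒ H = (0, 5/16)
3. E lies on line PJ with PE:EJ = 4:(-3) ⇒ E = (4, -3)
4. D is the centroid of triangle ZEP ⇒ D = (4/3, -2/3)
2·[DJH] = 9/16, 2·[DPE] = -4/3
[DJH]:[DPE] = 9/16:-4/3 = -27/64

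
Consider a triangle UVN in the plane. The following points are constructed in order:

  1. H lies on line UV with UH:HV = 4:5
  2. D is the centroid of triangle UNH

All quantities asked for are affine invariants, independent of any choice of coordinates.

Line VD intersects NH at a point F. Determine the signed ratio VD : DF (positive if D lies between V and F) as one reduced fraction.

VD:DF = -19/4

Choose coordinates U = (0, 0), V = (1, 0), N = (0, 1).
1. H lies on line UV with UH:HV = 4:5 ⇒ H = (4/9, 0)
2. D is the centroid of triangle UNH ⇒ D = (4/27, 1/3)
line VD meets NH at F = (56/171, 5/19)
D = V + t·(F−V) with t = 19/15, so VD:DF = 19/15:-4/15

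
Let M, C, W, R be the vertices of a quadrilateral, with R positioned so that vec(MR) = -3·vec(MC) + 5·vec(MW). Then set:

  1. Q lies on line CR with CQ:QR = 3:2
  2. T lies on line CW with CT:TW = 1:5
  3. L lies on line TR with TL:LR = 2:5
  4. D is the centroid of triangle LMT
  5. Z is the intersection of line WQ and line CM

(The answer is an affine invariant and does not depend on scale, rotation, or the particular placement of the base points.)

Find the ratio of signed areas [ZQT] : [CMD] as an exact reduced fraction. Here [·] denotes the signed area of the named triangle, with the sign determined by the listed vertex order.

[ZQT]:[CMD] = 21/16

Assign M = (0, 0), C = (1, 0), W = (0, 1), R = (-3, 5) — the answer is frame-independent, so this choice is without loss of generality.
1. Q lies on line CR with CQ:QR = 3:2 ⇒ Q = (-7/5, 3)
2. T lies on line CW with CT:TW = 1:5 ⇒ T = (5/6, 1/6)
3. L lies on line TR with TL:LR = 2:5 ⇒ L = (-11/42, 65/42)
4. D is the centroid of triangle LMT ⇒ D = (4/21, 4/7)
5. Z is the intersection of line WQ and line CM ⇒ Z = (7/10, 0)
2·[ZQT] = -3/4, 2·[CMD] = -4/7
[ZQT]:[CMD] = -3/4:-4/7 = 21/16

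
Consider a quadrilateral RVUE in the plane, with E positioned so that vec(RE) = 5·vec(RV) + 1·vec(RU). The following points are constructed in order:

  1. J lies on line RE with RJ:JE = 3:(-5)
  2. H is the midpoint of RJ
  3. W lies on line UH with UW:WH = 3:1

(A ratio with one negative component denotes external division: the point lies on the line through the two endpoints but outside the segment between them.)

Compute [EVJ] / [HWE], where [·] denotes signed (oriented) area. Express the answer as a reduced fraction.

Choose coordinates R = (0, 0), V = (1, 0), U = (0, 1), E = (5, 1).
1. J lies on line RE with RJ:JE = 3:(-5) ⇒ J = (-15/2, -3/2)
2. H is the midpoint of RJ ⇒ H = (-15/4, -3/4)
3. W lies on line UH with UW:WH = 3:1 ⇒ W = (-45/16, -5/16)
2·[EVJ] = -5/2, 2·[HWE] = -35/16
[EVJ]:[HWE] = -5/2:-35/16 = 8/7

[EVJ]:[HWE] = 8/7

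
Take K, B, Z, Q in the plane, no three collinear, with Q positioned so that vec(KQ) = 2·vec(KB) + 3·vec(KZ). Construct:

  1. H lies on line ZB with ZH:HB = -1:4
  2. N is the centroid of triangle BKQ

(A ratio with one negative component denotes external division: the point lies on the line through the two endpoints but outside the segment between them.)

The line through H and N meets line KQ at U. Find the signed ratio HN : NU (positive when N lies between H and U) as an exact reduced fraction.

HN:NU = -14/3

Work in coordinates with K = (0, 0), B = (1, 0), Z = (0, 1), Q = (2, 3).
1. H lies on line ZB with ZH:HB = -1:4 ⇒ H = (-1/3, 4/3)
2. N is the centroid of triangle BKQ ⇒ N = (1, 1)
line HN meets KQ at U = (5/7, 15/14)
N = H + t·(U−H) with t = 14/11, so HN:NU = 14/11:-3/11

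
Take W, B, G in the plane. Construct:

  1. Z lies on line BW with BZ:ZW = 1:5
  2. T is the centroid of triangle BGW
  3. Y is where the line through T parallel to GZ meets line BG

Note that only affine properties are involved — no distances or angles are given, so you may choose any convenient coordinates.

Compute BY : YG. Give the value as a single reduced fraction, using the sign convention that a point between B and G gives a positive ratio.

Assign W = (0, 0), B = (1, 0), G = (0, 1) — the answer is frame-independent, so this choice is without loss of generality.
1. Z lies on line BW with BZ:ZW = 1:5 ⇒ Z = (5/6, 0)
2. T is the centroid of triangle BGW ⇒ T = (1/3, 1/3)
3. Y is where the line through T parallel to GZ meets line BG ⇒ Y = (-4/3, 7/3)
Y = B + t·(G−B) with t = 7/3, so BY:YG = t:(1−t) = 7/3:-4/3

BY:YG = -7/4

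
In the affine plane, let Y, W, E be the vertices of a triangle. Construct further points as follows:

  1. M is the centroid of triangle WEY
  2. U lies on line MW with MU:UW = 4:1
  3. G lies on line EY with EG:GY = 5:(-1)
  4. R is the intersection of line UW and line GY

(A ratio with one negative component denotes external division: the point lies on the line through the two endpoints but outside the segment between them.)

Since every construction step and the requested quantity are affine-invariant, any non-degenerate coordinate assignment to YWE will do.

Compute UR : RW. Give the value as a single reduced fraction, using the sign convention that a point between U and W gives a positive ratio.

UR:RW = -13/15

Set Y = (0, 0), W = (1, 0), E = (0, 1); any affine frame gives the same invariant.
1. M is the centroid of triangle WEY ⇒ M = (1/3, 1/3)
2. U lies on line MW with MU:UW = 4:1 ⇒ U = (13/15, 1/15)
3. G lies on line EY with EG:GY = 5:(-1) ⇒ G = (0, -1/4)
4. R is the intersection of line UW and line GY ⇒ R = (0, 1/2)
R = U + t·(W−U) with t = -13/2, so UR:RW = t:(1−t) = -13/2:15/2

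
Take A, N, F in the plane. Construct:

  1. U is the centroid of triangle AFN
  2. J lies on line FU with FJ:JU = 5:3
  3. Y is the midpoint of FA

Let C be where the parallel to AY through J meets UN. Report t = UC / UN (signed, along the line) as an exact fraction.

Choose coordinates A = (0, 0), N = (1, 0), F = (0, 1).
1. U is the centroid of triangle AFN ⇒ U = (1/3, 1/3)
2. J lies on line FU with FJ:JU = 5:3 ⇒ J = (5/24, 7/12)
3. Y is the midpoint of FA ⇒ Y = (0, 1/2)
through J parallel to AY: direction (0, 1/2); meets UN at C = (5/24, 19/48)
C = U + t·(N−U) with t = -3/16

t = -3/16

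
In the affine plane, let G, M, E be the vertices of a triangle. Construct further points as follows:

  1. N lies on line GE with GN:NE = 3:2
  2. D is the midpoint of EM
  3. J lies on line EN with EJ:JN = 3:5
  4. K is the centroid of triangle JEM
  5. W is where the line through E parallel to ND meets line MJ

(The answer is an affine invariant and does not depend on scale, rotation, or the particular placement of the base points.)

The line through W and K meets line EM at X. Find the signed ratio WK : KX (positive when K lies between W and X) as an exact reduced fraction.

Set G = (0, 0), M = (1, 0), E = (0, 1); any affine frame gives the same invariant.
1. N lies on line GE with GN:NE = 3:2 ⇒ N = (0, 3/5)
2. D is the midpoint of EM ⇒ D = (1/2, 1/2)
3. J lies on line EN with EJ:JN = 3:5 ⇒ J = (0, 17/20)
4. K is the centroid of triangle JEM ⇒ K = (1/3, 37/60)
5. W is where the line through E parallel to ND meets line MJ ⇒ W = (-3/13, 68/65)
line WK meets EM at X = (19/35, 16/35)
K = W + t·(X−W) with t = 35/48, so WK:KX = 35/48:13/48

WK:KX = 35/13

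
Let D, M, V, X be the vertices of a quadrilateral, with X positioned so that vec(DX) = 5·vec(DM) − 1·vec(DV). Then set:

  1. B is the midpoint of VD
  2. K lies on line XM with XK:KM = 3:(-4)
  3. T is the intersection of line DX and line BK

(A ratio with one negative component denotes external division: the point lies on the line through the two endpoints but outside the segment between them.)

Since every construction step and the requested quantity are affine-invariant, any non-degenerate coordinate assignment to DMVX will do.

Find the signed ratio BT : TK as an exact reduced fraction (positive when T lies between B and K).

Choose coordinates D = (0, 0), M = (1, 0), V = (0, 1), X = (5, -1).
1. B is the midpoint of VD ⇒ B = (0, 1/2)
2. K lies on line XM with XK:KM = 3:(-4) ⇒ K = (17, -4)
3. T is the intersection of line DX and line BK ⇒ T = (85/11, -17/11)
T = B + t·(K−B) with t = 5/11, so BT:TK = t:(1−t) = 5/11:6/11

BT:TK = 5/6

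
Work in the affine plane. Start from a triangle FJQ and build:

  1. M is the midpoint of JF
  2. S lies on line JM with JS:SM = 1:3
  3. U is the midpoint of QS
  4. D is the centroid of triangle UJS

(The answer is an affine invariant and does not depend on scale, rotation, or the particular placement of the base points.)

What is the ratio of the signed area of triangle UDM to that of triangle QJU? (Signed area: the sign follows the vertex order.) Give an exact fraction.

Choose coordinates F = (0, 0), J = (1, 0), Q = (0, 1).
1. M is the midpoint of JF ⇒ M = (1/2, 0)
2. S lies on line JM with JS:SM = 1:3 ⇒ S = (7/8, 0)
3. U is the midpoint of QS ⇒ U = (7/16, 1/2)
4. D is the centroid of triangle UJS ⇒ D = (37/48, 1/6)
2·[UDM] = -7/48, 2·[QJU] = -1/16
[UDM]:[QJU] = -7/48:-1/16 = 7/3

[UDM]:[QJU] = 7/3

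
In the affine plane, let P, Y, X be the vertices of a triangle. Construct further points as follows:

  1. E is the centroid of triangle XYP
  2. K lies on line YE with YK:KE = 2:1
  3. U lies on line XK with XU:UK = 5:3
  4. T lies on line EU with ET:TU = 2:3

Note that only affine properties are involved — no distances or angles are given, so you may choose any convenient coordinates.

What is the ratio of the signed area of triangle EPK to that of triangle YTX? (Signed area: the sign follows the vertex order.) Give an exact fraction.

Set P = (0, 0), Y = (1, 0), X = (0, 1); any affine frame gives the same invariant.
1. E is the centroid of triangle XYP ⇒ E = (1/3, 1/3)
2. K lies on line YE with YK:KE = 2:1 ⇒ K = (5/9, 2/9)
3. U lies on line XK with XU:UK = 5:3 ⇒ U = (25/72, 37/72)
4. T lies on line EU with ET:TU = 2:3 ⇒ T = (61/180, 73/180)
2·[EPK] = 1/9, 2·[YTX] = -23/90
[EPK]:[YTX] = 1/9:-23/90 = -10/23

[EPK]:[YTX] = -10/23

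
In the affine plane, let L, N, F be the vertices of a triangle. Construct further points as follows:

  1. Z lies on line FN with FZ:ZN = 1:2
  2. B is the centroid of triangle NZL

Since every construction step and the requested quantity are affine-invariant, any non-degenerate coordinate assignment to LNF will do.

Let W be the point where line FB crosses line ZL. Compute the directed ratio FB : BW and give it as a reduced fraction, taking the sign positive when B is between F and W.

Assign L = (0, 0), N = (1, 0), F = (0, 1) — the answer is frame-independent, so this choice is without loss of generality.
1. Z lies on line FN with FZ:ZN = 1:2 ⇒ Z = (1/3, 2/3)
2. B is the centroid of triangle NZL ⇒ B = (4/9, 2/9)
line FB meets ZL at W = (4/15, 8/15)
B = F + t·(W−F) with t = 5/3, so FB:BW = 5/3:-2/3

FB:BW = -5/2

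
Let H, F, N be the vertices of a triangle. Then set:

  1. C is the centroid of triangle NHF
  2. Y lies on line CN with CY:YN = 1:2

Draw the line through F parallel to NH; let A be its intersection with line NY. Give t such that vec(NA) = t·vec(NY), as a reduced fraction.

Choose coordinates H = (0, 0), F = (1, 0), N = (0, 1).
1. C is the centroid of triangle NHF ⇒ C = (1/3, 1/3)
2. Y lies on line CN with CY:YN = 1:2 ⇒ Y = (2/9, 5/9)
through F parallel to NH: direction (0, -1); meets NY at A = (1, -1)
A = N + t·(Y−N) with t = 9/2

t = 9/2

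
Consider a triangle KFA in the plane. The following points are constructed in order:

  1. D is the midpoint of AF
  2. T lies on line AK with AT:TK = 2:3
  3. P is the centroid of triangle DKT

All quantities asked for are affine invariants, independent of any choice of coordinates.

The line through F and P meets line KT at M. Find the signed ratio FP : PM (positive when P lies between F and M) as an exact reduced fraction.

FP:PM = 5

Work in coordinates with K = (0, 0), F = (1, 0), A = (0, 1).
1. D is the midpoint of AF ⇒ D = (1/2, 1/2)
2. T lies on line AK with AT:TK = 2:3 ⇒ T = (0, 3/5)
3. P is the centroid of triangle DKT ⇒ P = (1/6, 11/30)
line FP meets KT at M = (0, 11/25)
P = F + t·(M−F) with t = 5/6, so FP:PM = 5/6:1/6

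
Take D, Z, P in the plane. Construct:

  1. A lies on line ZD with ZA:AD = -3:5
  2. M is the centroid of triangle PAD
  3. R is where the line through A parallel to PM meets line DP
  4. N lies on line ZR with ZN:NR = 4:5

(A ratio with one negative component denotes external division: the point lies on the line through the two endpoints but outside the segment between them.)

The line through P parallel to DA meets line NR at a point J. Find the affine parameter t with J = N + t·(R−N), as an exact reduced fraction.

t = 1/10

Choose coordinates D = (0, 0), Z = (1, 0), P = (0, 1).
1. A lies on line ZD with ZA:AD = -3:5 ⇒ A = (5/2, 0)
2. M is the centroid of triangle PAD ⇒ M = (5/6, 1/3)
3. R is where the line through A parallel to PM meets line DP ⇒ R = (0, 2)
4. N lies on line ZR with ZN:NR = 4:5 ⇒ N = (5/9, 8/9)
through P parallel to DA: direction (5/2, 0); meets NR at J = (1/2, 1)
J = N + t·(R−N) with t = 1/10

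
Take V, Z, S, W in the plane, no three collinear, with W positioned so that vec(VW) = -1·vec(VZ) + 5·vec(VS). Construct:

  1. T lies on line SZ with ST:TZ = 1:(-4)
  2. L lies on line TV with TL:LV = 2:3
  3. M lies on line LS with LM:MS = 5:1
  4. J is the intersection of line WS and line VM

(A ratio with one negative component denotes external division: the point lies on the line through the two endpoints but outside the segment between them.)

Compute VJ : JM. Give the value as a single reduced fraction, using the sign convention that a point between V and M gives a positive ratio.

VJ:JM = -6

Assign V = (0, 0), Z = (1, 0), S = (0, 1), W = (-1, 5) — the answer is frame-independent, so this choice is without loss of generality.
1. T lies on line SZ with ST:TZ = 1:(-4) ⇒ T = (-1/3, 4/3)
2. L lies on line TV with TL:LV = 2:3 ⇒ L = (-1/5, 4/5)
3. M lies on line LS with LM:MS = 5:1 ⇒ M = (-1/30, 29/30)
4. J is the intersection of line WS and line VM ⇒ J = (-1/25, 29/25)
J = V + t·(M−V) with t = 6/5, so VJ:JM = t:(1−t) = 6/5:-1/5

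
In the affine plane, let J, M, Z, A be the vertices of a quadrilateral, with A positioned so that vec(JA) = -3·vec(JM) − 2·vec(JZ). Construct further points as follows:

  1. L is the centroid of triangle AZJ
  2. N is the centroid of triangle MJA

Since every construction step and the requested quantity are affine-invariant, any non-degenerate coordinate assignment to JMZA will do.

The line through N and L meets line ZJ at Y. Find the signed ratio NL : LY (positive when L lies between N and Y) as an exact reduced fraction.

Set J = (0, 0), M = (1, 0), Z = (0, 1), A = (-3, -2); any affine frame gives the same invariant.
1. L is the centroid of triangle AZJ ⇒ L = (-1, -1/3)
2. N is the centroid of triangle MJA ⇒ N = (-2/3, -2/3)
line NL meets ZJ at Y = (0, -4/3)
L = N + t·(Y−N) with t = -1/2, so NL:LY = -1/2:3/2

NL:LY = -1/3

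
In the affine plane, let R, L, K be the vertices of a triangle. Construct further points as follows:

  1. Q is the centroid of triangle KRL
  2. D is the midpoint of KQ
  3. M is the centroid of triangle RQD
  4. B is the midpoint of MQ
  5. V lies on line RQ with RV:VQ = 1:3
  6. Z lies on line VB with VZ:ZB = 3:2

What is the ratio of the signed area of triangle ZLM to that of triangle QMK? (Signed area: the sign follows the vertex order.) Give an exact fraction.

[ZLM]:[QMK] = -7/10

Set R = (0, 0), L = (1, 0), K = (0, 1); any affine frame gives the same invariant.
1. Q is the centroid of triangle KRL ⇒ Q = (1/3, 1/3)
2. D is the midpoint of KQ ⇒ D = (1/6, 2/3)
3. M is the centroid of triangle RQD ⇒ M = (1/6, 1/3)
4. B is the midpoint of MQ ⇒ B = (1/4, 1/3)
5. V lies on line RQ with RV:VQ = 1:3 ⇒ V = (1/12, 1/12)
6. Z lies on line VB with VZ:ZB = 3:2 ⇒ Z = (11/60, 7/30)
2·[ZLM] = 7/90, 2·[QMK] = -1/9
[ZLM]:[QMK] = 7/90:-1/9 = -7/10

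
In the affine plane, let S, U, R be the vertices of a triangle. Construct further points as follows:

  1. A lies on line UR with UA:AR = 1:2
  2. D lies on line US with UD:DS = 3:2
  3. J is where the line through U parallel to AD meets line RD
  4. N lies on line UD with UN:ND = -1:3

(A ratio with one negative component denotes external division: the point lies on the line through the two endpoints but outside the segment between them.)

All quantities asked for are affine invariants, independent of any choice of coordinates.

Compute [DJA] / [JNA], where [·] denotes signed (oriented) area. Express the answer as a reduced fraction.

[DJA]:[JNA] = 4/11

Choose coordinates S = (0, 0), U = (1, 0), R = (0, 1).
1. A lies on line UR with UA:AR = 1:2 ⇒ A = (2/3, 1/3)
2. D lies on line US with UD:DS = 3:2 ⇒ D = (2/5, 0)
3. J is where the line through U parallel to AD meets line RD ⇒ J = (3/5, -1/2)
4. N lies on line UD with UN:ND = -1:3 ⇒ N = (13/10, 0)
2·[DJA] = 1/5, 2·[JNA] = 11/20
[DJA]:[JNA] = 1/5:11/20 = 4/11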